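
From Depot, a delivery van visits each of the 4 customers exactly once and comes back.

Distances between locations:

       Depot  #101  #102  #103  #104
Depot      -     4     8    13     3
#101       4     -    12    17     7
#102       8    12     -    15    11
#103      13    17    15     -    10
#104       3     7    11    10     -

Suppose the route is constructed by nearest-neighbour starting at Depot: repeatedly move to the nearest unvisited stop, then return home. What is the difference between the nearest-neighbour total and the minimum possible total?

From Depot: #104=3, #101=4, #102=8, #103=13 → choose #104 (3).
From #104: #101=7, #103=10, #102=11 → choose #101 (7).
From #101: #102=12, #103=17 → choose #102 (12).
From #102: #103=15 → choose #103 (15).
NN route Depot → #104 → #101 → #102 → #103 → Depot costs 50.
Optimal: Depot → #101 → #102 → #103 → #104 → Depot costs 44 (by enumerating all 12 distinct tours).
Excess = 50 − 44 = 6.

Excess over optimum: 6.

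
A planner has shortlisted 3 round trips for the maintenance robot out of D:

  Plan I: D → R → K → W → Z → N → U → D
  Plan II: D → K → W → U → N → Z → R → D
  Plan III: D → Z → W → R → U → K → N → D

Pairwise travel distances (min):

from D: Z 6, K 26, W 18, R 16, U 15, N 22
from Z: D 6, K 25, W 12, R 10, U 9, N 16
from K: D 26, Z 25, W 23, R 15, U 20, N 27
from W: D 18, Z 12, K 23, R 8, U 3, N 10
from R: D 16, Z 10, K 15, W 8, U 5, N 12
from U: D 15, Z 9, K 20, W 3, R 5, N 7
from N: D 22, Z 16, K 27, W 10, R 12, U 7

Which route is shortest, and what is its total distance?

Plan I: 16 + 15 + 23 + 12 + 16 + 7 + 15 = 104
Plan II: 26 + 23 + 3 + 7 + 16 + 10 + 16 = 101
Plan III: 6 + 12 + 8 + 5 + 20 + 27 + 22 = 100

Shortest is Plan III, total 100 min.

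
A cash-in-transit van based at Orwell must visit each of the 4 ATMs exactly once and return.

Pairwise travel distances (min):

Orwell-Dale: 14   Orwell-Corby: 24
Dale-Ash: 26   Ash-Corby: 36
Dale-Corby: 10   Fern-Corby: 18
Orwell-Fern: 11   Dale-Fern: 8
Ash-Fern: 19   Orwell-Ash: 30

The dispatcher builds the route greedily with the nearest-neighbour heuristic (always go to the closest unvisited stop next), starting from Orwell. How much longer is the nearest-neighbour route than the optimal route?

Orwell: Fern=11, Dale=14, Corby=24, Ash=30 ⇒ Fern
Fern: Dale=8, Corby=18, Ash=19 ⇒ Dale
Dale: Corby=10, Ash=26 ⇒ Corby
Corby: Ash=36 ⇒ Ash
NN route Orwell → Fern → Dale → Corby → Ash → Orwell costs 95.
Optimal: Orwell → Dale → Corby → Ash → Fern → Orwell costs 90 (by enumerating all 12 distinct tours).
Excess = 95 − 90 = 5.

Excess over optimum: 5 min.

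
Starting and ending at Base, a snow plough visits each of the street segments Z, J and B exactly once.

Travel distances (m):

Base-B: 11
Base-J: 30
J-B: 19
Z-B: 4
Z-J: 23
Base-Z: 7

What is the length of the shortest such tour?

With 3 stops there are 3!/2 = 3 distinct round trips (a route and its reverse cost the same).
Base→Z→J→B→Base: 7+23+19+11 = 60
Base→Z→B→J→Base: 7+4+19+30 = 60
Base→J→Z→B→Base: 30+23+4+11 = 68
The minimum is 60.
One optimal route: Base → Z → J → B → Base (or its reverse).

Minimum total distance: 60 m.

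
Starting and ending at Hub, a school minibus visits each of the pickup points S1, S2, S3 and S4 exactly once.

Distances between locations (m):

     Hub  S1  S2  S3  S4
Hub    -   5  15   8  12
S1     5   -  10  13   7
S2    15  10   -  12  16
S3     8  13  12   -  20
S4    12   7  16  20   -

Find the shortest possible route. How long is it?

48 m — the shortest possible round trip.

With 4 stops there are 4!/2 = 12 distinct round trips (a route and its reverse cost the same).
Hub → S1 → S2 → S3 → S4 → Hub: 5+10+12+20+12 = 59
Hub → S1 → S2 → S4 → S3 → Hub: 5+10+16+20+8 = 59
Hub → S1 → S3 → S2 → S4 → Hub: 5+13+12+16+12 = 58
Hub → S1 → S3 → S4 → S2 → Hub: 5+13+20+16+15 = 69
Hub → S1 → S4 → S2 → S3 → Hub: 5+7+16+12+8 = 48
Hub → S1 → S4 → S3 → S2 → Hub: 5+7+20+12+15 = 59
Hub → S2 → S1 → S3 → S4 → Hub: 15+10+13+20+12 = 70
Hub → S2 → S1 → S4 → S3 → Hub: 15+10+7+20+8 = 60
Hub → S2 → S3 → S1 → S4 → Hub: 15+12+13+7+12 = 59
Hub → S2 → S4 → S1 → S3 → Hub: 15+16+7+13+8 = 59
Hub → S3 → S1 → S2 → S4 → Hub: 8+13+10+16+12 = 59
Hub → S3 → S2 → S1 → S4 → Hub: 8+12+10+7+12 = 49
The minimum is 48.
One optimal route: Hub → S1 → S4 → S2 → S3 → Hub (or its reverse).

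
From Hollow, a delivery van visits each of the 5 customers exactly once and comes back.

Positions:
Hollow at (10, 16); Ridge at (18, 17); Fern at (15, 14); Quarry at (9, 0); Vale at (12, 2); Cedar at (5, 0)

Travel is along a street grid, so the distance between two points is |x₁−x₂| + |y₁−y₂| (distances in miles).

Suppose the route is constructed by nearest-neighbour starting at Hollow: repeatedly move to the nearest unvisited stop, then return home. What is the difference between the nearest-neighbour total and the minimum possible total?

Hollow: Fern=7, Ridge=9, Vale=16, Quarry=17, Cedar=21 ⇒ Fern
Fern: Ridge=6, Vale=15, Quarry=20, Cedar=24 ⇒ Ridge
Ridge: Vale=21, Quarry=26, Cedar=30 ⇒ Vale
Vale: Quarry=5, Cedar=9 ⇒ Quarry
Quarry: Cedar=4 ⇒ Cedar
NN route Hollow → Fern → Ridge → Vale → Quarry → Cedar → Hollow costs 64.
Optimal: Hollow → Ridge → Fern → Vale → Quarry → Cedar → Hollow costs 60 (by enumerating all 60 distinct tours).
Excess = 64 − 60 = 4.

4 miles longer than the optimal tour.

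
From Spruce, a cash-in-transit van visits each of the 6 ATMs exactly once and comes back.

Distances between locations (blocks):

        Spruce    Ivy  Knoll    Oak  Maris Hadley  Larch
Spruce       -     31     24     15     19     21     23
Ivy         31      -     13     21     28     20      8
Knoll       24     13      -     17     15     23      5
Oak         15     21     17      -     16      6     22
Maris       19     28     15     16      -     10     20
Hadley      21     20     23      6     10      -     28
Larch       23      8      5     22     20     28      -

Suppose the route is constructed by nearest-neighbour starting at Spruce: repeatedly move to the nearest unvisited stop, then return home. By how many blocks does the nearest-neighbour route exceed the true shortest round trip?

The nearest-neighbour route is 2 blocks longer than optimal.

From Spruce: Oak=15, Maris=19, Hadley=21, Larch=23, Knoll=24, Ivy=31 → choose Oak (15).
From Oak: Hadley=6, Maris=16, Knoll=17, Ivy=21, Larch=22 → choose Hadley (6).
From Hadley: Maris=10, Ivy=20, Knoll=23, Larch=28 → choose Maris (10).
From Maris: Knoll=15, Larch=20, Ivy=28 → choose Knoll (15).
From Knoll: Larch=5, Ivy=13 → choose Larch (5).
From Larch: Ivy=8 → choose Ivy (8).
NN route Spruce → Oak → Hadley → Maris → Knoll → Larch → Ivy → Spruce costs 90.
Optimal: Spruce → Oak → Hadley → Ivy → Larch → Knoll → Maris → Spruce costs 88 (by enumerating all 360 distinct tours).
Excess = 90 − 88 = 2.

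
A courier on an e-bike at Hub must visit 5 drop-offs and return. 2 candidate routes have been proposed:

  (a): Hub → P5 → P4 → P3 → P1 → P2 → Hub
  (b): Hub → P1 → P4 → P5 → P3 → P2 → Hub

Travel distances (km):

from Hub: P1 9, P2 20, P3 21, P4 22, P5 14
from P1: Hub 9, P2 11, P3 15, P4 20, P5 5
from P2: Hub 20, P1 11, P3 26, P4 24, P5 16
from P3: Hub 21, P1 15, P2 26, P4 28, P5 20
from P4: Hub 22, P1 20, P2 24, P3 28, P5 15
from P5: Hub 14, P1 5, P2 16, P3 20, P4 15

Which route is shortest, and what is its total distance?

(a): 14 + 15 + 28 + 15 + 11 + 20 = 103
(b): 9 + 20 + 15 + 20 + 26 + 20 = 110

103 km — (a) is the shortest.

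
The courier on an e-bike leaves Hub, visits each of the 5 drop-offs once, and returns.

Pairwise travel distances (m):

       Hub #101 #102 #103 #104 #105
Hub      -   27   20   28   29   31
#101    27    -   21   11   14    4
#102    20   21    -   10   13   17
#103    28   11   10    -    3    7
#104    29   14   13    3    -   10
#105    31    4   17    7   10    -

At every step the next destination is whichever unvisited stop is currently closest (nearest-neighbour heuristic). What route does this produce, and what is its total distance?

Hub → [#102:20 / #101:27 / #103:28 / #104:29 / #105:31] → #102 (20)
#102 → [#103:10 / #104:13 / #105:17 / #101:21] → #103 (10)
#103 → [#104:3 / #105:7 / #101:11] → #104 (3)
#104 → [#105:10 / #101:14] → #105 (10)
#105 → [#101:4] → #101 (4)
Return #101→Hub: 27.
Total = 20 + 10 + 3 + 10 + 4 + 27 = 74.

Nearest-neighbour total = 74 m; route Hub → #102 → #103 → #104 → #105 → #101 → Hub.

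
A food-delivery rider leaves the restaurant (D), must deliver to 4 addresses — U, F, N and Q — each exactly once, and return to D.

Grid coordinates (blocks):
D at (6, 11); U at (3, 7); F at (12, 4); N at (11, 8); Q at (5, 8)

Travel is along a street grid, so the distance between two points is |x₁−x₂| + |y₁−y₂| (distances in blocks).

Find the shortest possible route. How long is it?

With 4 stops there are 4!/2 = 12 distinct round trips (a route and its reverse cost the same).
D - U - F - N - Q - D: 7+12+5+6+4 = 34
D - U - F - Q - N - D: 7+12+11+6+8 = 44
D - U - N - F - Q - D: 7+9+5+11+4 = 36
D - U - N - Q - F - D: 7+9+6+11+13 = 46
D - U - Q - F - N - D: 7+3+11+5+8 = 34
D - U - Q - N - F - D: 7+3+6+5+13 = 34
D - F - U - N - Q - D: 13+12+9+6+4 = 44
D - F - U - Q - N - D: 13+12+3+6+8 = 42
D - F - N - U - Q - D: 13+5+9+3+4 = 34
D - F - Q - U - N - D: 13+11+3+9+8 = 44
D - N - U - F - Q - D: 8+9+12+11+4 = 44
D - N - F - U - Q - D: 8+5+12+3+4 = 32
The minimum is 32.
One optimal route: D → N → F → U → Q → D (or its reverse).

32 blocks — the shortest possible round trip.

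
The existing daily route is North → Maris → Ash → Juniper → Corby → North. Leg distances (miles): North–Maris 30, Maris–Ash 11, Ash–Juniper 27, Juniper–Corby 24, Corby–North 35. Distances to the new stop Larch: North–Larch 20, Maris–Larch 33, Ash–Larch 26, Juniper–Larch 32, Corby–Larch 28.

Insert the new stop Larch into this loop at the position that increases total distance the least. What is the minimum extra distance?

Insertion cost between consecutive stops i–j is d(i,Larch) + d(Larch,j) − d(i,j):
  between North and Maris: 20 + 33 − 30 = 23
  between Maris and Ash: 33 + 26 − 11 = 48
  between Ash and Juniper: 26 + 32 − 27 = 31
  between Juniper and Corby: 32 + 28 − 24 = 36
  between Corby and North: 28 + 20 − 35 = 13
Cheapest insertion is between Corby and North, adding 13.
New total = 127 + 13 = 140.

Minimum extra distance: 13 miles, inserting Larch between Corby and North.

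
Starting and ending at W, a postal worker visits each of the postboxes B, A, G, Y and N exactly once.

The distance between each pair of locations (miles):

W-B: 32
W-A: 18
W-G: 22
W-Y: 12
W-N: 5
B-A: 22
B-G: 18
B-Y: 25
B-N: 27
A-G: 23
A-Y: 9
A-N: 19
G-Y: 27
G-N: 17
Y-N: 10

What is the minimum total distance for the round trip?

83 miles — the shortest possible round trip.

W → B → A → G → Y → N → W: 32+22+23+27+10+5 = 119
W → B → A → G → N → Y → W: 32+22+23+17+10+12 = 116
W → B → A → Y → G → N → W: 32+22+9+27+17+5 = 112
W → B → A → Y → N → G → W: 32+22+9+10+17+22 = 112
W → B → A → N → G → Y → W: 32+22+19+17+27+12 = 129
W → B → A → N → Y → G → W: 32+22+19+10+27+22 = 132
W → B → G → A → Y → N → W: 32+18+23+9+10+5 = 97
W → B → G → A → N → Y → W: 32+18+23+19+10+12 = 114
W → B → G → Y → A → N → W: 32+18+27+9+19+5 = 110
W → B → G → Y → N → A → W: 32+18+27+10+19+18 = 124
W → B → G → N → A → Y → W: 32+18+17+19+9+12 = 107
W → B → G → N → Y → A → W: 32+18+17+10+9+18 = 104
W → B → Y → A → G → N → W: 32+25+9+23+17+5 = 111
W → B → Y → A → N → G → W: 32+25+9+19+17+22 = 124
… (46 more)
W → Y → A → B → G → N → W: 12+9+22+18+17+5 = 83  ← best
The minimum is 83.
One optimal route: W → Y → A → B → G → N → W (or its reverse).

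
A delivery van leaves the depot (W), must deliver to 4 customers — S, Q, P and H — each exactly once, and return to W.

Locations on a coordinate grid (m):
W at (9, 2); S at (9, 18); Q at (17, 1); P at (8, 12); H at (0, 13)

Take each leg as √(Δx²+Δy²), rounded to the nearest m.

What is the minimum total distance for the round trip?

Minimum total distance: 52 m.

With 4 stops there are 4!/2 = 12 distinct round trips (a route and its reverse cost the same).
W - S - Q - P - H - W: 16+19+14+8+14 = 71
W - S - Q - H - P - W: 16+19+21+8+10 = 74
W - S - P - Q - H - W: 16+6+14+21+14 = 71
W - S - P - H - Q - W: 16+6+8+21+8 = 59
W - S - H - Q - P - W: 16+10+21+14+10 = 71
W - S - H - P - Q - W: 16+10+8+14+8 = 56
W - Q - S - P - H - W: 8+19+6+8+14 = 55
W - Q - S - H - P - W: 8+19+10+8+10 = 55
W - Q - P - S - H - W: 8+14+6+10+14 = 52
W - Q - H - S - P - W: 8+21+10+6+10 = 55
W - P - S - Q - H - W: 10+6+19+21+14 = 70
W - P - Q - S - H - W: 10+14+19+10+14 = 67
The minimum is 52.
One optimal route: W → Q → P → S → H → W (or its reverse).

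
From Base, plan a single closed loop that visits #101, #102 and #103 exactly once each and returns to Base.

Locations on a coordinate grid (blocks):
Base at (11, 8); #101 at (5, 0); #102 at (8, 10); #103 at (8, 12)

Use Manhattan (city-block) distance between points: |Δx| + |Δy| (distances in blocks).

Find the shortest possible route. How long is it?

36 blocks — the shortest possible round trip.

There are 3 distinct closed tours to check (reversals are equivalent).
Base→#101→#102→#103→Base: 14+13+2+7 = 36
Base→#101→#103→#102→Base: 14+15+2+5 = 36
Base→#102→#101→#103→Base: 5+13+15+7 = 40
The minimum is 36.
One optimal route: Base → #101 → #102 → #103 → Base (or its reverse).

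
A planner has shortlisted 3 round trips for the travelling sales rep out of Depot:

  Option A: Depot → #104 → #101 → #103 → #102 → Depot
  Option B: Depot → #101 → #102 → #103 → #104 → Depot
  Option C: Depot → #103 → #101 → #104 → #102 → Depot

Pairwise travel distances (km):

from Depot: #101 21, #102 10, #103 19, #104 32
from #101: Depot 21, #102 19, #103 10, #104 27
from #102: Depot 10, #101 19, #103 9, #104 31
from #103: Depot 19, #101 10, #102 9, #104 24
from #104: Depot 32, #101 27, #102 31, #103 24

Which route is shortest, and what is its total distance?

Option A: 32 + 27 + 10 + 9 + 10 = 88
Option B: 21 + 19 + 9 + 24 + 32 = 105
Option C: 19 + 10 + 27 + 31 + 10 = 97

Shortest is Option A, total 88 km.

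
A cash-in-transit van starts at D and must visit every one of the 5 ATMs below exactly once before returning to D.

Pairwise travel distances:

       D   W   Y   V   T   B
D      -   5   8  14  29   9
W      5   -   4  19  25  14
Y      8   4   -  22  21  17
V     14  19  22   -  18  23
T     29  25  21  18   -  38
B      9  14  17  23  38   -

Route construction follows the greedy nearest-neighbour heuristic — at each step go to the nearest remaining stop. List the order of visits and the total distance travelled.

D → [W:5 / Y:8 / B:9 / V:14 / T:29] → W (5)
W → [Y:4 / B:14 / V:19 / T:25] → Y (4)
Y → [B:17 / T:21 / V:22] → B (17)
B → [V:23 / T:38] → V (23)
V → [T:18] → T (18)
Return T→D: 29.
Total = 5 + 4 + 17 + 23 + 18 + 29 = 96.

Total distance 96 via the nearest-neighbour route D → W → Y → B → V → T → D.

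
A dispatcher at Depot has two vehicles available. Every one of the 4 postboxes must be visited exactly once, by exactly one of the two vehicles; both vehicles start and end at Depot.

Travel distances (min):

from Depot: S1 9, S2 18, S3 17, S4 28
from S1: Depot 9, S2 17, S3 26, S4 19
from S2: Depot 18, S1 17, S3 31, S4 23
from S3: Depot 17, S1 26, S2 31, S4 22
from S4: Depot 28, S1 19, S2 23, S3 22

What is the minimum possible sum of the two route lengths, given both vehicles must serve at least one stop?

There are 2^3 − 1 = 7 ways to divide the 4 stops into two non-empty groups. For each, the best each vehicle can do is its own shortest tour through its group:
  {S1} + {S2, S3, S4}: 18 + 80 = 98
  {S2} + {S1, S3, S4}: 36 + 67 = 103
  {S1, S2} + {S3, S4}: 44 + 67 = 111
  {S3} + {S1, S2, S4}: 34 + 69 = 103
  {S1, S3} + {S2, S4}: 52 + 69 = 121
  {S2, S3} + {S1, S4}: 66 + 56 = 122
  … (7 splits in total)
Best: vehicle 1 Depot → S1 → Depot = 18; vehicle 2 Depot → S2 → S4 → S3 → Depot = 80; combined 98.

Minimum combined distance: 98 min.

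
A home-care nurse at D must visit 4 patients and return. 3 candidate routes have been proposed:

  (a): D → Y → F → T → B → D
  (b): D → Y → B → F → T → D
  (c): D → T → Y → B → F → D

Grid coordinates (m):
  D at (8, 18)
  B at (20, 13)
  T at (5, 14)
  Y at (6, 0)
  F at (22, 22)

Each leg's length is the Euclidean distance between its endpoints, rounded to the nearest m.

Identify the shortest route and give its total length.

(a): 18 + 27 + 19 + 15 + 13 = 92
(b): 18 + 19 + 9 + 19 + 5 = 70
(c): 5 + 14 + 19 + 9 + 15 = 62

Shortest is (c), total 62 m.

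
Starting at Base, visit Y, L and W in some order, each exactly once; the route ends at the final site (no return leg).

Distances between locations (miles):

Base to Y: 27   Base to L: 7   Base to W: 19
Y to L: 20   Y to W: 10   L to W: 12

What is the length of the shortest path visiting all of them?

There are 3! = 6 possible orderings.
Base - Y - L - W: 27+20+12 = 59
Base - Y - W - L: 27+10+12 = 49
Base - L - Y - W: 7+20+10 = 37
Base - L - W - Y: 7+12+10 = 29
Base - W - Y - L: 19+10+20 = 49
Base - W - L - Y: 19+12+20 = 51
The minimum is 29.
One shortest path: Base → L → W → Y.

Minimum one-way distance = 29 miles.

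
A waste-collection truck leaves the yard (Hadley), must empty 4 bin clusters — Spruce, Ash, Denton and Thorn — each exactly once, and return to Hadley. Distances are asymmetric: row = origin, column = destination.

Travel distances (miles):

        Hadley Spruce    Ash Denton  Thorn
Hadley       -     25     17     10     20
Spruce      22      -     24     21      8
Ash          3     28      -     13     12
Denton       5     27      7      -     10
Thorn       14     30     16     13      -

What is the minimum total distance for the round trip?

Minimum total distance: 56 miles.

Hadley - Spruce - Ash - Denton - Thorn - Hadley: 25+24+13+10+14 = 86
Hadley - Spruce - Ash - Thorn - Denton - Hadley: 25+24+12+13+5 = 79
Hadley - Spruce - Denton - Ash - Thorn - Hadley: 25+21+7+12+14 = 79
Hadley - Spruce - Denton - Thorn - Ash - Hadley: 25+21+10+16+3 = 75
Hadley - Spruce - Thorn - Ash - Denton - Hadley: 25+8+16+13+5 = 67
Hadley - Spruce - Thorn - Denton - Ash - Hadley: 25+8+13+7+3 = 56
Hadley - Ash - Spruce - Denton - Thorn - Hadley: 17+28+21+10+14 = 90
Hadley - Ash - Spruce - Thorn - Denton - Hadley: 17+28+8+13+5 = 71
Hadley - Ash - Denton - Spruce - Thorn - Hadley: 17+13+27+8+14 = 79
Hadley - Ash - Denton - Thorn - Spruce - Hadley: 17+13+10+30+22 = 92
Hadley - Ash - Thorn - Spruce - Denton - Hadley: 17+12+30+21+5 = 85
Hadley - Ash - Thorn - Denton - Spruce - Hadley: 17+12+13+27+22 = 91
Hadley - Denton - Spruce - Ash - Thorn - Hadley: 10+27+24+12+14 = 87
Hadley - Denton - Spruce - Thorn - Ash - Hadley: 10+27+8+16+3 = 64
… (10 more)
The minimum is 56.
One optimal route: Hadley → Spruce → Thorn → Denton → Ash → Hadley.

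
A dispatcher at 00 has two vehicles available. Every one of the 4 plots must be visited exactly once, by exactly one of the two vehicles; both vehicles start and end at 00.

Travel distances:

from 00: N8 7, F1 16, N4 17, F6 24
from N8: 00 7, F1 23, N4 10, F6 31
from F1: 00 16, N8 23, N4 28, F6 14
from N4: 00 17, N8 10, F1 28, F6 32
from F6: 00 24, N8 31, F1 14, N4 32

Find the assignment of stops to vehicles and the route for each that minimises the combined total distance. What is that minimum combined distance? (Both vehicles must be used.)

There are 2^3 − 1 = 7 ways to divide the 4 stops into two non-empty groups. For each, the best each vehicle can do is its own shortest tour through its group:
  {N8} + {F1, N4, F6}: 14 + 79 = 93
  {F1} + {N8, N4, F6}: 32 + 73 = 105
  {N8, F1} + {N4, F6}: 46 + 73 = 119
  {N4} + {N8, F1, F6}: 34 + 68 = 102
  {N8, N4} + {F1, F6}: 34 + 54 = 88
  {F1, N4} + {N8, F6}: 61 + 62 = 123
  … (7 splits in total)
Best: vehicle 1 00 → N8 → N4 → 00 = 34; vehicle 2 00 → F1 → F6 → 00 = 54; combined 88.

Minimum combined distance: 88.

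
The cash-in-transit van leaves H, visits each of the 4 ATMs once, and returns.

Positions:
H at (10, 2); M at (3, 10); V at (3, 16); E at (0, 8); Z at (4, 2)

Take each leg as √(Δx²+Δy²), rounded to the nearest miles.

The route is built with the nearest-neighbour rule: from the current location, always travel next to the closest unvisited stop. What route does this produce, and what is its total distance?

From H: distances to unvisited — Z=6, M=11, E=12, V=16. Nearest is Z (6).
From Z: distances to unvisited — E=7, M=8, V=14. Nearest is E (7).
From E: distances to unvisited — M=4, V=9. Nearest is M (4).
From M: distances to unvisited — V=6. Nearest is V (6).
Return V→H: 16.
Total = 6 + 7 + 4 + 6 + 16 = 39.

Total distance 39 miles via the nearest-neighbour route H → Z → E → M → V → H.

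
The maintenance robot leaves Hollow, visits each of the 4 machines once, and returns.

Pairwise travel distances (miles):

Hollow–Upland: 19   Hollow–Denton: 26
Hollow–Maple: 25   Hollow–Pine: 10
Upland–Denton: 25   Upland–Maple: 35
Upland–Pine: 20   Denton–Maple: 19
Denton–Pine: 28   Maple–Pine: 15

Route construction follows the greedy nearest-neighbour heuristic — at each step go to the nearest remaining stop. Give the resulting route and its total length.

Hollow → [Pine:10 / Upland:19 / Maple:25 / Denton:26] → Pine (10)
Pine → [Maple:15 / Upland:20 / Denton:28] → Maple (15)
Maple → [Denton:19 / Upland:35] → Denton (19)
Denton → [Upland:25] → Upland (25)
Return Upland→Hollow: 19.
Total = 10 + 15 + 19 + 25 + 19 = 88.

Total distance 88 miles via the nearest-neighbour route Hollow → Pine → Maple → Denton → Upland → Hollow.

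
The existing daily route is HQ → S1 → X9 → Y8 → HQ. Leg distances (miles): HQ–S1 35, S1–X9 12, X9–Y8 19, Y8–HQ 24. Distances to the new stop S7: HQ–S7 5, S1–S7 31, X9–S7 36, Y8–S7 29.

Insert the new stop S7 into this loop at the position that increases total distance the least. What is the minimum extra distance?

Insertion cost between consecutive stops i–j is d(i,S7) + d(S7,j) − d(i,j):
  between HQ and S1: 5 + 31 − 35 = 1
  between S1 and X9: 31 + 36 − 12 = 55
  between X9 and Y8: 36 + 29 − 19 = 46
  between Y8 and HQ: 29 + 5 − 24 = 10
Cheapest insertion is between HQ and S1, adding 1.
New total = 90 + 1 = 91.

Minimum extra distance: 1 miles, inserting S7 between HQ and S1.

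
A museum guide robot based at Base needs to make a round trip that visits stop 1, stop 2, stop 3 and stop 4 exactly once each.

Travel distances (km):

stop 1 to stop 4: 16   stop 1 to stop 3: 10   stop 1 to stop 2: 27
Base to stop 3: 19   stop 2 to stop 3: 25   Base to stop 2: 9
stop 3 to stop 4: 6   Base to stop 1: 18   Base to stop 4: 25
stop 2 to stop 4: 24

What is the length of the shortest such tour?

With 4 stops there are 4!/2 = 12 distinct round trips (a route and its reverse cost the same).
Base → stop 1 → stop 2 → stop 3 → stop 4 → Base: 18+27+25+6+25 = 101
Base → stop 1 → stop 2 → stop 4 → stop 3 → Base: 18+27+24+6+19 = 94
Base → stop 1 → stop 3 → stop 2 → stop 4 → Base: 18+10+25+24+25 = 102
Base → stop 1 → stop 3 → stop 4 → stop 2 → Base: 18+10+6+24+9 = 67
Base → stop 1 → stop 4 → stop 2 → stop 3 → Base: 18+16+24+25+19 = 102
Base → stop 1 → stop 4 → stop 3 → stop 2 → Base: 18+16+6+25+9 = 74
Base → stop 2 → stop 1 → stop 3 → stop 4 → Base: 9+27+10+6+25 = 77
Base → stop 2 → stop 1 → stop 4 → stop 3 → Base: 9+27+16+6+19 = 77
Base → stop 2 → stop 3 → stop 1 → stop 4 → Base: 9+25+10+16+25 = 85
Base → stop 2 → stop 4 → stop 1 → stop 3 → Base: 9+24+16+10+19 = 78
Base → stop 3 → stop 1 → stop 2 → stop 4 → Base: 19+10+27+24+25 = 105
Base → stop 3 → stop 2 → stop 1 → stop 4 → Base: 19+25+27+16+25 = 112
The minimum is 67.
One optimal route: Base → stop 1 → stop 3 → stop 4 → stop 2 → Base (or its reverse).

Minimum total distance: 67 km.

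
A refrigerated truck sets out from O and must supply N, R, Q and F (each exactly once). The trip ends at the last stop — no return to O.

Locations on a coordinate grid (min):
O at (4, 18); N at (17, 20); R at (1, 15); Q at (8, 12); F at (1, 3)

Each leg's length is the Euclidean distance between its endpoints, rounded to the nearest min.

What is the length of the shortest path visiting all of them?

There are 4! = 24 possible orderings.
O - N - R - Q - F: 13+17+8+11 = 49
O - N - R - F - Q: 13+17+12+11 = 53
O - N - Q - R - F: 13+12+8+12 = 45
O - N - Q - F - R: 13+12+11+12 = 48
O - N - F - R - Q: 13+23+12+8 = 56
O - N - F - Q - R: 13+23+11+8 = 55
O - R - N - Q - F: 4+17+12+11 = 44
O - R - N - F - Q: 4+17+23+11 = 55
O - R - Q - N - F: 4+8+12+23 = 47
O - R - Q - F - N: 4+8+11+23 = 46
O - R - F - N - Q: 4+12+23+12 = 51
O - R - F - Q - N: 4+12+11+12 = 39
O - Q - N - R - F: 7+12+17+12 = 48
O - Q - N - F - R: 7+12+23+12 = 54
… (10 more)
The minimum is 39.
One shortest path: O → R → F → Q → N.

Shortest open route: 39 min.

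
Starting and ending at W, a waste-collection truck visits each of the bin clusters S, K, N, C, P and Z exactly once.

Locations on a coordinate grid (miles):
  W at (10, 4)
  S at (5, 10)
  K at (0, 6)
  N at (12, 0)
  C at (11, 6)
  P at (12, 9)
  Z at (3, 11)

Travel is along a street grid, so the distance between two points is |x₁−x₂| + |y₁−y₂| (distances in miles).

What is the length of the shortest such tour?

There are 360 distinct closed tours to check (reversals are equivalent).
W → S → K → N → C → P → Z → W: 11+9+18+7+4+11+14 = 74
W → S → K → N → C → Z → P → W: 11+9+18+7+13+11+7 = 76
W → S → K → N → P → C → Z → W: 11+9+18+9+4+13+14 = 78
W → S → K → N → P → Z → C → W: 11+9+18+9+11+13+3 = 74
W → S → K → N → Z → C → P → W: 11+9+18+20+13+4+7 = 82
W → S → K → N → Z → P → C → W: 11+9+18+20+11+4+3 = 76
W → S → K → C → N → P → Z → W: 11+9+11+7+9+11+14 = 72
W → S → K → C → N → Z → P → W: 11+9+11+7+20+11+7 = 76
… (352 more)
W → K → Z → S → P → C → N → W: 12+8+3+8+4+7+6 = 48  ← best
The minimum is 48.
One optimal route: W → K → Z → S → P → C → N → W (or its reverse).

48 miles — the shortest possible round trip.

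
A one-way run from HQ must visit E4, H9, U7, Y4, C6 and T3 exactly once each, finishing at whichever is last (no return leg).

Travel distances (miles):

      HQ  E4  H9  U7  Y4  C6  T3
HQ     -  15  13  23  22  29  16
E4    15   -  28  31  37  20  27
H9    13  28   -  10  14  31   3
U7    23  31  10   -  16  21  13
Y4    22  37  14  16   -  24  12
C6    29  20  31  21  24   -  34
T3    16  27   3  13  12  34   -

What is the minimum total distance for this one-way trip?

There are 6! = 720 possible orderings.
HQ - E4 - H9 - U7 - Y4 - C6 - T3: 15+28+10+16+24+34 = 127
HQ - E4 - H9 - U7 - Y4 - T3 - C6: 15+28+10+16+12+34 = 115
HQ - E4 - H9 - U7 - C6 - Y4 - T3: 15+28+10+21+24+12 = 110
HQ - E4 - H9 - U7 - C6 - T3 - Y4: 15+28+10+21+34+12 = 120
HQ - E4 - H9 - U7 - T3 - Y4 - C6: 15+28+10+13+12+24 = 102
HQ - E4 - H9 - U7 - T3 - C6 - Y4: 15+28+10+13+34+24 = 124
HQ - E4 - H9 - Y4 - U7 - C6 - T3: 15+28+14+16+21+34 = 128
HQ - E4 - H9 - Y4 - U7 - T3 - C6: 15+28+14+16+13+34 = 120
… (712 more)
HQ - E4 - C6 - U7 - H9 - T3 - Y4: 15+20+21+10+3+12 = 81  ← best
The minimum is 81.
One shortest path: HQ → E4 → C6 → U7 → H9 → T3 → Y4.

81 miles — the minimum one-way total.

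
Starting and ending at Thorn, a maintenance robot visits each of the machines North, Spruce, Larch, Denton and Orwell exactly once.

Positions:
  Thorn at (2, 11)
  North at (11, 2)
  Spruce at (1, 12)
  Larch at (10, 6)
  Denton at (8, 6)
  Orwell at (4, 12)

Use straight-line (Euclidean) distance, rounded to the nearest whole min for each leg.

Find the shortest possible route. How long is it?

Shortest round trip = 29 min.

There are 60 distinct closed tours to check (reversals are equivalent).
Thorn → North → Spruce → Larch → Denton → Orwell → Thorn: 13+14+11+2+7+2 = 49
Thorn → North → Spruce → Larch → Orwell → Denton → Thorn: 13+14+11+8+7+8 = 61
Thorn → North → Spruce → Denton → Larch → Orwell → Thorn: 13+14+9+2+8+2 = 48
Thorn → North → Spruce → Denton → Orwell → Larch → Thorn: 13+14+9+7+8+9 = 60
Thorn → North → Spruce → Orwell → Larch → Denton → Thorn: 13+14+3+8+2+8 = 48
Thorn → North → Spruce → Orwell → Denton → Larch → Thorn: 13+14+3+7+2+9 = 48
Thorn → North → Larch → Spruce → Denton → Orwell → Thorn: 13+4+11+9+7+2 = 46
Thorn → North → Larch → Spruce → Orwell → Denton → Thorn: 13+4+11+3+7+8 = 46
Thorn → North → Larch → Denton → Spruce → Orwell → Thorn: 13+4+2+9+3+2 = 33
Thorn → North → Larch → Denton → Orwell → Spruce → Thorn: 13+4+2+7+3+1 = 30
Thorn → North → Larch → Orwell → Spruce → Denton → Thorn: 13+4+8+3+9+8 = 45
Thorn → North → Larch → Orwell → Denton → Spruce → Thorn: 13+4+8+7+9+1 = 42
Thorn → North → Denton → Spruce → Larch → Orwell → Thorn: 13+5+9+11+8+2 = 48
Thorn → North → Denton → Spruce → Orwell → Larch → Thorn: 13+5+9+3+8+9 = 47
… (46 more)
Thorn → Spruce → Denton → North → Larch → Orwell → Thorn: 1+9+5+4+8+2 = 29  ← best
The minimum is 29.
One optimal route: Thorn → Spruce → Denton → North → Larch → Orwell → Thorn (or its reverse).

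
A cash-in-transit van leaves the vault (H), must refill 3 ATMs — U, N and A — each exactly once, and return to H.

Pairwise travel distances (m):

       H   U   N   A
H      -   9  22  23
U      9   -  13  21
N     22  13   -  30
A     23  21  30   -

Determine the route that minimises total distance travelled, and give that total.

There are 3 distinct closed tours to check (reversals are equivalent).
H → U → N → A → H: 9+13+30+23 = 75
H → U → A → N → H: 9+21+30+22 = 82
H → N → U → A → H: 22+13+21+23 = 79
The minimum is 75.
One optimal route: H → U → N → A → H (or its reverse).

Minimum total distance: 75 m.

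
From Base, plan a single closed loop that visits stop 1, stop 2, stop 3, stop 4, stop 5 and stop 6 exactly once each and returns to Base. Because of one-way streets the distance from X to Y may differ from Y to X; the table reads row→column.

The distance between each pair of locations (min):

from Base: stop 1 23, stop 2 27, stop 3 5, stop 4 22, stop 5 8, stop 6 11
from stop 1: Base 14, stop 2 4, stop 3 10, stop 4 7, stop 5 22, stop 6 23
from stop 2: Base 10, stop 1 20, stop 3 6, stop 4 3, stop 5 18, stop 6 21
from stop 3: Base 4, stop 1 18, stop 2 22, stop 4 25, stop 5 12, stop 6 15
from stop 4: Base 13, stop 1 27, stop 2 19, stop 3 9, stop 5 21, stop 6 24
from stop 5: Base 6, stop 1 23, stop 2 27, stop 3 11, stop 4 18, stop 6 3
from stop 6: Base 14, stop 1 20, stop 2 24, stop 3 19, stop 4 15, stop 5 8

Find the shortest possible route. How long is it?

Minimum total distance: 51 min.

Base→stop 1→stop 2→stop 3→stop 4→stop 5→stop 6→Base: 23+4+6+25+21+3+14 = 96
Base→stop 1→stop 2→stop 3→stop 4→stop 6→stop 5→Base: 23+4+6+25+24+8+6 = 96
Base→stop 1→stop 2→stop 3→stop 5→stop 4→stop 6→Base: 23+4+6+12+18+24+14 = 101
Base→stop 1→stop 2→stop 3→stop 5→stop 6→stop 4→Base: 23+4+6+12+3+15+13 = 76
Base→stop 1→stop 2→stop 3→stop 6→stop 4→stop 5→Base: 23+4+6+15+15+21+6 = 90
Base→stop 1→stop 2→stop 3→stop 6→stop 5→stop 4→Base: 23+4+6+15+8+18+13 = 87
Base→stop 1→stop 2→stop 4→stop 3→stop 5→stop 6→Base: 23+4+3+9+12+3+14 = 68
Base→stop 1→stop 2→stop 4→stop 3→stop 6→stop 5→Base: 23+4+3+9+15+8+6 = 68
… (712 more)
Base→stop 5→stop 6→stop 1→stop 2→stop 4→stop 3→Base: 8+3+20+4+3+9+4 = 51  ← best
The minimum is 51.
One optimal route: Base → stop 5 → stop 6 → stop 1 → stop 2 → stop 4 → stop 3 → Base.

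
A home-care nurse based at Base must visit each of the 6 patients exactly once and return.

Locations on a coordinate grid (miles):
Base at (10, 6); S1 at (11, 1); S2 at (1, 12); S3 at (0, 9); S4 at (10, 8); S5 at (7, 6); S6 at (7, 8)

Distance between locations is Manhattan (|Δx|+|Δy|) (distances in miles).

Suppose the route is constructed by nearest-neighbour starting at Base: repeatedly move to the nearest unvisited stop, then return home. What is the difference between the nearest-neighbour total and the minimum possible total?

10 miles longer than the optimal tour.

From Base: S4=2, S5=3, S6=5, S1=6, S3=13, S2=15 → choose S4 (2).
From S4: S6=3, S5=5, S1=8, S3=11, S2=13 → choose S6 (3).
From S6: S5=2, S3=8, S2=10, S1=11 → choose S5 (2).
From S5: S1=9, S3=10, S2=12 → choose S1 (9).
From S1: S3=19, S2=21 → choose S3 (19).
From S3: S2=4 → choose S2 (4).
NN route Base → S4 → S6 → S5 → S1 → S3 → S2 → Base costs 54.
Optimal: Base → S1 → S4 → S2 → S3 → S6 → S5 → Base costs 44 (by enumerating all 360 distinct tours).
Excess = 54 − 44 = 10.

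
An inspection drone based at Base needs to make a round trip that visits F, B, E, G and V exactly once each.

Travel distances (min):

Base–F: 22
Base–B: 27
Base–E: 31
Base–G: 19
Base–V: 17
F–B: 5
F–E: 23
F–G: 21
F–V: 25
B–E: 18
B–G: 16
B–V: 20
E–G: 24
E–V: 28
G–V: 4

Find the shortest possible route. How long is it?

Base-F-B-E-G-V-Base: 22+5+18+24+4+17 = 90
Base-F-B-E-V-G-Base: 22+5+18+28+4+19 = 96
Base-F-B-G-E-V-Base: 22+5+16+24+28+17 = 112
Base-F-B-G-V-E-Base: 22+5+16+4+28+31 = 106
Base-F-B-V-E-G-Base: 22+5+20+28+24+19 = 118
Base-F-B-V-G-E-Base: 22+5+20+4+24+31 = 106
Base-F-E-B-G-V-Base: 22+23+18+16+4+17 = 100
Base-F-E-B-V-G-Base: 22+23+18+20+4+19 = 106
Base-F-E-G-B-V-Base: 22+23+24+16+20+17 = 122
Base-F-E-G-V-B-Base: 22+23+24+4+20+27 = 120
Base-F-E-V-B-G-Base: 22+23+28+20+16+19 = 128
Base-F-E-V-G-B-Base: 22+23+28+4+16+27 = 120
Base-F-G-B-E-V-Base: 22+21+16+18+28+17 = 122
Base-F-G-B-V-E-Base: 22+21+16+20+28+31 = 138
… (46 more)
The minimum is 90.
One optimal route: Base → F → B → E → G → V → Base (or its reverse).

Minimum total distance: 90 min.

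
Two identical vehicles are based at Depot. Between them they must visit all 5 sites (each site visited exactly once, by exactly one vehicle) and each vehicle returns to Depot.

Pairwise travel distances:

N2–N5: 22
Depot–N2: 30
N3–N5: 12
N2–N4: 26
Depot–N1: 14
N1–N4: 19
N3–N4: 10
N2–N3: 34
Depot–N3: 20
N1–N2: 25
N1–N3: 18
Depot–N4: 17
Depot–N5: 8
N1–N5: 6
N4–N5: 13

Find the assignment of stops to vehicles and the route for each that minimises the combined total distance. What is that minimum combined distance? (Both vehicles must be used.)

Check every non-empty split of the stops between the two vehicles; for each half take its own optimal tour:
  {N1} + {N2, N3, N4, N5}: 28 + 86 = 114
  {N2} + {N1, N3, N4, N5}: 60 + 59 = 119
  {N1, N2} + {N3, N4, N5}: 69 + 47 = 116
  {N3} + {N1, N2, N4, N5}: 40 + 82 = 122
  {N1, N3} + {N2, N4, N5}: 52 + 73 = 125
  {N2, N3} + {N1, N4, N5}: 84 + 50 = 134
  … (15 splits in total)
  {N1, N2, N3, N4} + {N5}: 95 + 16 = 111  ← best
Best: vehicle 1 Depot → N1 → N2 → N4 → N3 → Depot = 95; vehicle 2 Depot → N5 → Depot = 16; combined 111.

111 — the smallest possible combined total.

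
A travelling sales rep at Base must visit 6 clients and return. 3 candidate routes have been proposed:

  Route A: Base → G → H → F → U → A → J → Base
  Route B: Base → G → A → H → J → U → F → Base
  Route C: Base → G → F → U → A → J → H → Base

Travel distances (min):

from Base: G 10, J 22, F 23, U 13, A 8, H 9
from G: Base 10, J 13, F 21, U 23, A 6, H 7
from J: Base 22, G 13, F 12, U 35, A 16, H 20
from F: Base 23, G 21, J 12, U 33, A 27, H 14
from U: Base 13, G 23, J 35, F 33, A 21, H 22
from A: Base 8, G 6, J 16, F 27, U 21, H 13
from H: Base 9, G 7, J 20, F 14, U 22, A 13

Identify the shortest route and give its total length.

Route A: 10 + 7 + 14 + 33 + 21 + 16 + 22 = 123
Route B: 10 + 6 + 13 + 20 + 35 + 33 + 23 = 140
Route C: 10 + 21 + 33 + 21 + 16 + 20 + 9 = 130

123 min — Route A is the shortest.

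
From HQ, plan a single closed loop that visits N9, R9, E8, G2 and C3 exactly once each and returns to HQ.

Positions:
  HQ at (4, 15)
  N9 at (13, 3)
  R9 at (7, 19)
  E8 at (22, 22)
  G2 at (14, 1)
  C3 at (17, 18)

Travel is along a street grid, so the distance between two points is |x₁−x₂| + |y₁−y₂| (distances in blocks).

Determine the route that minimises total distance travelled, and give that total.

Minimum total distance: 78 blocks.

There are 60 distinct closed tours to check (reversals are equivalent).
HQ-N9-R9-E8-G2-C3-HQ: 21+22+18+29+20+16 = 126
HQ-N9-R9-E8-C3-G2-HQ: 21+22+18+9+20+24 = 114
HQ-N9-R9-G2-E8-C3-HQ: 21+22+25+29+9+16 = 122
HQ-N9-R9-G2-C3-E8-HQ: 21+22+25+20+9+25 = 122
HQ-N9-R9-C3-E8-G2-HQ: 21+22+11+9+29+24 = 116
HQ-N9-R9-C3-G2-E8-HQ: 21+22+11+20+29+25 = 128
HQ-N9-E8-R9-G2-C3-HQ: 21+28+18+25+20+16 = 128
HQ-N9-E8-R9-C3-G2-HQ: 21+28+18+11+20+24 = 122
HQ-N9-E8-G2-R9-C3-HQ: 21+28+29+25+11+16 = 130
HQ-N9-E8-G2-C3-R9-HQ: 21+28+29+20+11+7 = 116
HQ-N9-E8-C3-R9-G2-HQ: 21+28+9+11+25+24 = 118
HQ-N9-E8-C3-G2-R9-HQ: 21+28+9+20+25+7 = 110
HQ-N9-G2-R9-E8-C3-HQ: 21+3+25+18+9+16 = 92
HQ-N9-G2-R9-C3-E8-HQ: 21+3+25+11+9+25 = 94
… (46 more)
HQ-N9-G2-C3-E8-R9-HQ: 21+3+20+9+18+7 = 78  ← best
The minimum is 78.
One optimal route: HQ → N9 → G2 → C3 → E8 → R9 → HQ (or its reverse).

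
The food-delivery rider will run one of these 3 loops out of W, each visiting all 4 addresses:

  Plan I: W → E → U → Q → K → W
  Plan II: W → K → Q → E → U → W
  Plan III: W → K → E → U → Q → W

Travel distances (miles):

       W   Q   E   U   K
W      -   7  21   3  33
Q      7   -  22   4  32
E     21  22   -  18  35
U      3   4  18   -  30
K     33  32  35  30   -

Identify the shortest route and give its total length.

Plan I: 21 + 18 + 4 + 32 + 33 = 108
Plan II: 33 + 32 + 22 + 18 + 3 = 108
Plan III: 33 + 35 + 18 + 4 + 7 = 97

Shortest is Plan III, total 97 miles.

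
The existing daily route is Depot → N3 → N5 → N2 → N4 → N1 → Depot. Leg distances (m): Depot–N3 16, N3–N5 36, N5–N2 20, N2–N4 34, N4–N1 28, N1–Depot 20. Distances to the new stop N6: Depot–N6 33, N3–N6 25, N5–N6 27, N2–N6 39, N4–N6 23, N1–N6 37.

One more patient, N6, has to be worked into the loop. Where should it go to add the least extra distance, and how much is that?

Insertion cost between consecutive stops i–j is d(i,N6) + d(N6,j) − d(i,j):
  between Depot and N3: 33 + 25 − 16 = 42
  between N3 and N5: 25 + 27 − 36 = 16
  between N5 and N2: 27 + 39 − 20 = 46
  between N2 and N4: 39 + 23 − 34 = 28
  between N4 and N1: 23 + 37 − 28 = 32
  between N1 and Depot: 37 + 33 − 20 = 50
Cheapest insertion is between N3 and N5, adding 16.
New total = 154 + 16 = 170.

Minimum extra distance: 16 m, inserting N6 between N3 and N5.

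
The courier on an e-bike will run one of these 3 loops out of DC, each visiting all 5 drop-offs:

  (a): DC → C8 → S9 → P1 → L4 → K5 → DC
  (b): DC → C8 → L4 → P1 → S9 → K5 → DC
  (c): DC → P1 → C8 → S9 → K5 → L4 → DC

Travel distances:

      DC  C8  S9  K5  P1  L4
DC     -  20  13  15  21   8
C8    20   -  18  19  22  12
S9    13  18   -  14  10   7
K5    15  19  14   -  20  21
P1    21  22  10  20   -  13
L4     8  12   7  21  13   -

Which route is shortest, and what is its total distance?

84 — (b) is the shortest.

(a): 20 + 18 + 10 + 13 + 21 + 15 = 97
(b): 20 + 12 + 13 + 10 + 14 + 15 = 84
(c): 21 + 22 + 18 + 14 + 21 + 8 = 104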